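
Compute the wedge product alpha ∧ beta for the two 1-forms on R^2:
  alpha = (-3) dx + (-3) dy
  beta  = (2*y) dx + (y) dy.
alpha ∧ beta = (3*y) dx ∧ dy

Distribute the wedge, using dx_i ∧ dx_j = -dx_j ∧ dx_i and dx_i ∧ dx_i = 0. For each pair (i, j) with i < j, the coefficient of dx_i ∧ dx_j in alpha ∧ beta is (alpha_i * beta_j - alpha_j * beta_i). Collecting: alpha ∧ beta = (3*y) dx ∧ dy.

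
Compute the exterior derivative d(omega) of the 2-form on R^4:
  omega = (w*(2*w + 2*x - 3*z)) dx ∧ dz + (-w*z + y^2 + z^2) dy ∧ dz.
d(omega) = (4*w + 2*x - 3*z) dx ∧ dz ∧ dw + (-z) dy ∧ dz ∧ dw

For a 2-form omega = sum_{i<j} g_{ij} dx_i ∧ dx_j, the exterior derivative is
  d(omega) = sum_{i<j} d(g_{ij}) ∧ dx_i ∧ dx_j = sum_{i<j, k} (∂g_{ij}/∂x_k) dx_k ∧ dx_i ∧ dx_j.
Expand each term, using dx_k ∧ dx_i ∧ dx_j = sgn(permutation) dx_{(a)} ∧ dx_{(b)} ∧ dx_{(c)} with (a < b < c) sorted:
  d(w*(2*w + 2*x - 3*z)) includes (∂/∂w)(w*(2*w + 2*x - 3*z)) dw = (4*w + 2*x - 3*z) dw, which multiplied by dx ∧ dz gives (4*w + 2*x - 3*z) dx ∧ dz ∧ dw
  d(-w*z + y^2 + z^2) includes (∂/∂w)(-w*z + y^2 + z^2) dw = (-z) dw, which multiplied by dy ∧ dz gives (-z) dy ∧ dz ∧ dw
Collecting like 3-forms: d(omega) = (4*w + 2*x - 3*z) dx ∧ dz ∧ dw + (-z) dy ∧ dz ∧ dw.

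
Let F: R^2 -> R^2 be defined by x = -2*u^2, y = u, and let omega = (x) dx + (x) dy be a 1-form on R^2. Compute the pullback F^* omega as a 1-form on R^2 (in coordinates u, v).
F^* omega = (u^2*(8*u - 2)) du

Using F^*(f dg) = (f ∘ F) d(g ∘ F), substitute each coordinate x_i by F_i(u, v) in f_i, and replace dx_i by d F_i = (∂F_i/∂u) du + (∂F_i/∂v) dv.
  For the x component: f_1(F) = -2*u^2; d F_1 = (-4*u) du + (0) dv
  For the y component: f_2(F) = -2*u^2; d F_2 = (1) du + (0) dv
Combining and collecting du, dv coefficients:
  coeff of du: u^2*(8*u - 2)
  coeff of dv: 0
F^* omega = (u^2*(8*u - 2)) du.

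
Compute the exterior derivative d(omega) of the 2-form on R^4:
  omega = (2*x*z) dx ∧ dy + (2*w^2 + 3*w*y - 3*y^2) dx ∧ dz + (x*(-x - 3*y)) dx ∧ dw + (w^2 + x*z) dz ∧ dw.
d(omega) = (-3*w + 2*x + 6*y) dx ∧ dy ∧ dz + (4*w + 3*y + z) dx ∧ dz ∧ dw + (3*x) dx ∧ dy ∧ dw

For a 2-form omega = sum_{i<j} g_{ij} dx_i ∧ dx_j, the exterior derivative is
  d(omega) = sum_{i<j} d(g_{ij}) ∧ dx_i ∧ dx_j = sum_{i<j, k} (∂g_{ij}/∂x_k) dx_k ∧ dx_i ∧ dx_j.
Expand each term, using dx_k ∧ dx_i ∧ dx_j = sgn(permutation) dx_{(a)} ∧ dx_{(b)} ∧ dx_{(c)} with (a < b < c) sorted:
  d(2*x*z) includes (∂/∂z)(2*x*z) dz = (2*x) dz, which multiplied by dx ∧ dy gives (2*x) dx ∧ dy ∧ dz
  d(2*w^2 + 3*w*y - 3*y^2) includes (∂/∂y)(2*w^2 + 3*w*y - 3*y^2) dy = (3*w - 6*y) dy, which multiplied by dx ∧ dz gives (-3*w + 6*y) dx ∧ dy ∧ dz
  d(2*w^2 + 3*w*y - 3*y^2) includes (∂/∂w)(2*w^2 + 3*w*y - 3*y^2) dw = (4*w + 3*y) dw, which multiplied by dx ∧ dz gives (4*w + 3*y) dx ∧ dz ∧ dw
  d(x*(-x - 3*y)) includes (∂/∂y)(x*(-x - 3*y)) dy = (-3*x) dy, which multiplied by dx ∧ dw gives (3*x) dx ∧ dy ∧ dw
  d(w^2 + x*z) includes (∂/∂x)(w^2 + x*z) dx = (z) dx, which multiplied by dz ∧ dw gives (z) dx ∧ dz ∧ dw
Collecting like 3-forms: d(omega) = (-3*w + 2*x + 6*y) dx ∧ dy ∧ dz + (4*w + 3*y + z) dx ∧ dz ∧ dw + (3*x) dx ∧ dy ∧ dw.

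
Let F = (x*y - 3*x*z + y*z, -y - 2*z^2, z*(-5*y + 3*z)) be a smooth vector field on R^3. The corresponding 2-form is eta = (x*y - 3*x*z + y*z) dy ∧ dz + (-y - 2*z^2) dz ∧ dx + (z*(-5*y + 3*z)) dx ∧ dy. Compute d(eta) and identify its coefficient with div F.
d(eta) = (-4*y + 3*z - 1) dx ∧ dy ∧ dz; div F = -4*y + 3*z - 1

For a 2-form in R^3 of the form above, applying d gives a 3-form with coefficient ∂P/∂x + ∂Q/∂y + ∂R/∂z:
  ∂P/∂x = y - 3*z
  ∂Q/∂y = -1
  ∂R/∂z = -5*y + 6*z
Sum = -4*y + 3*z - 1, which is exactly div F.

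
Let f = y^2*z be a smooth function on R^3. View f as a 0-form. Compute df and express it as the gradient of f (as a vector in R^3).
df = (0) dx + (2*y*z) dy + (y^2) dz; grad f = (0, 2*y*z, y^2)

For a 0-form f, d f = (∂f/∂x) dx + (∂f/∂y) dy + (∂f/∂z) dz. The components of the vector representation are exactly the entries of grad f in Cartesian coordinates:
  ∂f/∂x = 0
  ∂f/∂y = 2*y*z
  ∂f/∂z = y^2.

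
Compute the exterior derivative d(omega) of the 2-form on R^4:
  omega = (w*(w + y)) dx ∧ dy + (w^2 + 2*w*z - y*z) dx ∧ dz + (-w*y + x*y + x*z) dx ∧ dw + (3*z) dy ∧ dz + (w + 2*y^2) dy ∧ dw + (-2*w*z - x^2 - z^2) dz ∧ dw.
d(omega) = (3*w - x + y) dx ∧ dy ∧ dw + (z) dx ∧ dy ∧ dz + (2*w - 3*x + 2*z) dx ∧ dz ∧ dw

For a 2-form omega = sum_{i<j} g_{ij} dx_i ∧ dx_j, the exterior derivative is
  d(omega) = sum_{i<j} d(g_{ij}) ∧ dx_i ∧ dx_j = sum_{i<j, k} (∂g_{ij}/∂x_k) dx_k ∧ dx_i ∧ dx_j.
Expand each term, using dx_k ∧ dx_i ∧ dx_j = sgn(permutation) dx_{(a)} ∧ dx_{(b)} ∧ dx_{(c)} with (a < b < c) sorted:
  d(w*(w + y)) includes (∂/∂w)(w*(w + y)) dw = (2*w + y) dw, which multiplied by dx ∧ dy gives (2*w + y) dx ∧ dy ∧ dw
  d(w^2 + 2*w*z - y*z) includes (∂/∂y)(w^2 + 2*w*z - y*z) dy = (-z) dy, which multiplied by dx ∧ dz gives (z) dx ∧ dy ∧ dz
  d(w^2 + 2*w*z - y*z) includes (∂/∂w)(w^2 + 2*w*z - y*z) dw = (2*w + 2*z) dw, which multiplied by dx ∧ dz gives (2*w + 2*z) dx ∧ dz ∧ dw
  d(-w*y + x*y + x*z) includes (∂/∂y)(-w*y + x*y + x*z) dy = (-w + x) dy, which multiplied by dx ∧ dw gives (w - x) dx ∧ dy ∧ dw
  d(-w*y + x*y + x*z) includes (∂/∂z)(-w*y + x*y + x*z) dz = (x) dz, which multiplied by dx ∧ dw gives (-x) dx ∧ dz ∧ dw
  d(-2*w*z - x^2 - z^2) includes (∂/∂x)(-2*w*z - x^2 - z^2) dx = (-2*x) dx, which multiplied by dz ∧ dw gives (-2*x) dx ∧ dz ∧ dw
Collecting like 3-forms: d(omega) = (3*w - x + y) dx ∧ dy ∧ dw + (z) dx ∧ dy ∧ dz + (2*w - 3*x + 2*z) dx ∧ dz ∧ dw.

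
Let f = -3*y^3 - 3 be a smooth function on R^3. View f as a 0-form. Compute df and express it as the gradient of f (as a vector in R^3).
df = (0) dx + (-9*y^2) dy + (0) dz; grad f = (0, -9*y^2, 0)

For a 0-form f, d f = (∂f/∂x) dx + (∂f/∂y) dy + (∂f/∂z) dz. The components of the vector representation are exactly the entries of grad f in Cartesian coordinates:
  ∂f/∂x = 0
  ∂f/∂y = -9*y^2
  ∂f/∂z = 0.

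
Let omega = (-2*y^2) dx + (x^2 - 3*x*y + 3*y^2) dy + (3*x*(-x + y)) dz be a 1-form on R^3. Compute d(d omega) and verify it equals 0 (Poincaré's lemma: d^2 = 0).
d(d omega) = 0

Step 1: d omega = sum_{i<j} (∂f_j/∂x_i - ∂f_i/∂x_j) dx_i ∧ dx_j:
  coeff of dx ∧ dy: 2*x + y
  coeff of dx ∧ dz: -6*x + 3*y
  coeff of dy ∧ dz: 3*x
Step 2: Apply d again to each 2-form coefficient. The only possible 3-form in R^3 is dx ∧ dy ∧ dz, with coefficient
  ∂(coeff of dy∧dz)/∂x - ∂(coeff of dx∧dz)/∂y + ∂(coeff of dx∧dy)/∂z
  = ∂/∂x (3*x) - ∂/∂y (-6*x + 3*y) + ∂/∂z (2*x + y).
Each of these terms simplifies to sums of mixed partials that cancel in pairs. The result is 0 (by equality of mixed partials for smooth functions — Schwarz / Clairaut).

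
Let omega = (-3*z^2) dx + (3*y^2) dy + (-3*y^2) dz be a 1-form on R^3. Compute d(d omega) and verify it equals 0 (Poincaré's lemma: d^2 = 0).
d(d omega) = 0

Step 1: d omega = sum_{i<j} (∂f_j/∂x_i - ∂f_i/∂x_j) dx_i ∧ dx_j:
  coeff of dx ∧ dy: 0
  coeff of dx ∧ dz: 6*z
  coeff of dy ∧ dz: -6*y
Step 2: Apply d again to each 2-form coefficient. The only possible 3-form in R^3 is dx ∧ dy ∧ dz, with coefficient
  ∂(coeff of dy∧dz)/∂x - ∂(coeff of dx∧dz)/∂y + ∂(coeff of dx∧dy)/∂z
  = ∂/∂x (-6*y) - ∂/∂y (6*z) + ∂/∂z (0).
Each of these terms simplifies to sums of mixed partials that cancel in pairs. The result is 0 (by equality of mixed partials for smooth functions — Schwarz / Clairaut).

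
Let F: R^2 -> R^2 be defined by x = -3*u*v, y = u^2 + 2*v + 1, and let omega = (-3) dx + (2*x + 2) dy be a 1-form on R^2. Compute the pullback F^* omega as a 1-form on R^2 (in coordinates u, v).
F^* omega = (-12*u^2*v + 4*u + 9*v) du + (-12*u*v + 9*u + 4) dv

Using F^*(f dg) = (f ∘ F) d(g ∘ F), substitute each coordinate x_i by F_i(u, v) in f_i, and replace dx_i by d F_i = (∂F_i/∂u) du + (∂F_i/∂v) dv.
  For the x component: f_1(F) = -3; d F_1 = (-3*v) du + (-3*u) dv
  For the y component: f_2(F) = -6*u*v + 2; d F_2 = (2*u) du + (2) dv
Combining and collecting du, dv coefficients:
  coeff of du: -12*u^2*v + 4*u + 9*v
  coeff of dv: -12*u*v + 9*u + 4
F^* omega = (-12*u^2*v + 4*u + 9*v) du + (-12*u*v + 9*u + 4) dv.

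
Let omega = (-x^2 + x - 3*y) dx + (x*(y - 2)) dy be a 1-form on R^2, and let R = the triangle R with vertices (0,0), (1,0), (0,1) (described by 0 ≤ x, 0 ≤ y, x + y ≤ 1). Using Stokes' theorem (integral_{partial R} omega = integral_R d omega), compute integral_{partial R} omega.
integral_(partial R) omega = 2/3

Stokes: integral_partial_R omega = integral_R d omega with d omega = (∂Q/∂x - ∂P/∂y) dx ∧ dy.
  ∂Q/∂x = y - 2
  ∂P/∂y = -3
  integrand = ∂Q/∂x - ∂P/∂y = y + 1.
Integrating over R: integral_0^1 integral_0^{1-x} (y + 1) dy dx = 2/3.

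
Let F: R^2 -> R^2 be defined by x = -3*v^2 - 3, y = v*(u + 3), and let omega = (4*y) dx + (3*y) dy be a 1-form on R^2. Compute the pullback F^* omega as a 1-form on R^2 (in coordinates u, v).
F^* omega = (3*v^2*(u + 3)) du + (3*v*(u^2 - 8*u*v + 6*u - 24*v + 9)) dv

Using F^*(f dg) = (f ∘ F) d(g ∘ F), substitute each coordinate x_i by F_i(u, v) in f_i, and replace dx_i by d F_i = (∂F_i/∂u) du + (∂F_i/∂v) dv.
  For the x component: f_1(F) = 4*v*(u + 3); d F_1 = (0) du + (-6*v) dv
  For the y component: f_2(F) = 3*v*(u + 3); d F_2 = (v) du + (u + 3) dv
Combining and collecting du, dv coefficients:
  coeff of du: 3*v^2*(u + 3)
  coeff of dv: 3*v*(u^2 - 8*u*v + 6*u - 24*v + 9)
F^* omega = (3*v^2*(u + 3)) du + (3*v*(u^2 - 8*u*v + 6*u - 24*v + 9)) dv.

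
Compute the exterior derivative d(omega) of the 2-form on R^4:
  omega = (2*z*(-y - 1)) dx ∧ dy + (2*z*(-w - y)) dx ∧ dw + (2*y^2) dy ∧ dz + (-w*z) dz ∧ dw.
d(omega) = (-2*y - 2) dx ∧ dy ∧ dz + (2*z) dx ∧ dy ∧ dw + (2*w + 2*y) dx ∧ dz ∧ dw

For a 2-form omega = sum_{i<j} g_{ij} dx_i ∧ dx_j, the exterior derivative is
  d(omega) = sum_{i<j} d(g_{ij}) ∧ dx_i ∧ dx_j = sum_{i<j, k} (∂g_{ij}/∂x_k) dx_k ∧ dx_i ∧ dx_j.
Expand each term, using dx_k ∧ dx_i ∧ dx_j = sgn(permutation) dx_{(a)} ∧ dx_{(b)} ∧ dx_{(c)} with (a < b < c) sorted:
  d(2*z*(-y - 1)) includes (∂/∂z)(2*z*(-y - 1)) dz = (-2*y - 2) dz, which multiplied by dx ∧ dy gives (-2*y - 2) dx ∧ dy ∧ dz
  d(2*z*(-w - y)) includes (∂/∂y)(2*z*(-w - y)) dy = (-2*z) dy, which multiplied by dx ∧ dw gives (2*z) dx ∧ dy ∧ dw
  d(2*z*(-w - y)) includes (∂/∂z)(2*z*(-w - y)) dz = (-2*w - 2*y) dz, which multiplied by dx ∧ dw gives (2*w + 2*y) dx ∧ dz ∧ dw
Collecting like 3-forms: d(omega) = (-2*y - 2) dx ∧ dy ∧ dz + (2*z) dx ∧ dy ∧ dw + (2*w + 2*y) dx ∧ dz ∧ dw.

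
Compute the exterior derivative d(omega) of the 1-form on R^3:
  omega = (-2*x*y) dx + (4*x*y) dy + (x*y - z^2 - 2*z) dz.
d(omega) = (2*x + 4*y) dx ∧ dy + (y) dx ∧ dz + (x) dy ∧ dz

For a 1-form omega = sum_i f_i dx_i, the exterior derivative is
  d(omega) = sum_{i < j} (∂f_j/∂x_i - ∂f_i/∂x_j) dx_i ∧ dx_j.
  coefficient of dx ∧ dy: ∂f_2/∂x - ∂f_1/∂y = ∂(4*x*y)/∂x - ∂(-2*x*y)/∂y = 2*x + 4*y
  coefficient of dx ∧ dz: ∂f_3/∂x - ∂f_1/∂z = ∂(x*y - z^2 - 2*z)/∂x - ∂(-2*x*y)/∂z = y
  coefficient of dy ∧ dz: ∂f_3/∂y - ∂f_2/∂z = ∂(x*y - z^2 - 2*z)/∂y - ∂(4*x*y)/∂z = x
Assembling: d(omega) = (2*x + 4*y) dx ∧ dy + (y) dx ∧ dz + (x) dy ∧ dz.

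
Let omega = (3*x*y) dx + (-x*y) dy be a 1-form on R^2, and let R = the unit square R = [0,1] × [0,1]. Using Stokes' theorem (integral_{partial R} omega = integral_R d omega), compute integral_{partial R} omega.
integral_(partial R) omega = -2

Stokes: integral_partial_R omega = integral_R d omega with d omega = (∂Q/∂x - ∂P/∂y) dx ∧ dy.
  ∂Q/∂x = -y
  ∂P/∂y = 3*x
  integrand = ∂Q/∂x - ∂P/∂y = -3*x - y.
Integrating over R: integral_0^1 integral_0^1 (-3*x - y) dx dy = -2.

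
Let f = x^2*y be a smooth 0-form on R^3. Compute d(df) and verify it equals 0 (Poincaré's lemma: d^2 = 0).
d(df) = 0

Step 1: df = sum_i (∂f/∂x_i) dx_i = (2*x*y) dx + (x^2) dy + (0) dz.
Step 2: Apply d again. Using the 1-form formula, the coefficient of dx ∧ dy in d(df) is ∂^2 f/∂x ∂y - ∂^2 f/∂y ∂x = (2*x) - (2*x) = 0 (equality of mixed partials for smooth f).
Similarly for dx ∧ dz and dy ∧ dz — all coefficients vanish. So d(df) = 0.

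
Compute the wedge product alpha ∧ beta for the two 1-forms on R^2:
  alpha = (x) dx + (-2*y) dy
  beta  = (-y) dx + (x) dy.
alpha ∧ beta = (x^2 - 2*y^2) dx ∧ dy

Distribute the wedge, using dx_i ∧ dx_j = -dx_j ∧ dx_i and dx_i ∧ dx_i = 0. For each pair (i, j) with i < j, the coefficient of dx_i ∧ dx_j in alpha ∧ beta is (alpha_i * beta_j - alpha_j * beta_i). Collecting: alpha ∧ beta = (x^2 - 2*y^2) dx ∧ dy.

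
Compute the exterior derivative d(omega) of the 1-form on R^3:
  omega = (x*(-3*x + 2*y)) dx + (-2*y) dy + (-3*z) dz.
d(omega) = (-2*x) dx ∧ dy

For a 1-form omega = sum_i f_i dx_i, the exterior derivative is
  d(omega) = sum_{i < j} (∂f_j/∂x_i - ∂f_i/∂x_j) dx_i ∧ dx_j.
  coefficient of dx ∧ dy: ∂f_2/∂x - ∂f_1/∂y = ∂(-2*y)/∂x - ∂(x*(-3*x + 2*y))/∂y = -2*x
Assembling: d(omega) = (-2*x) dx ∧ dy.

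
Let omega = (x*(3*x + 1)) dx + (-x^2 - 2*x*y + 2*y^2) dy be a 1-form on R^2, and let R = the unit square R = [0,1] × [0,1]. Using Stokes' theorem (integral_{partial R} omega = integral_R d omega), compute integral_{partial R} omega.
integral_(partial R) omega = -2

Stokes: integral_partial_R omega = integral_R d omega with d omega = (∂Q/∂x - ∂P/∂y) dx ∧ dy.
  ∂Q/∂x = -2*x - 2*y
  ∂P/∂y = 0
  integrand = ∂Q/∂x - ∂P/∂y = -2*x - 2*y.
Integrating over R: integral_0^1 integral_0^1 (-2*x - 2*y) dx dy = -2.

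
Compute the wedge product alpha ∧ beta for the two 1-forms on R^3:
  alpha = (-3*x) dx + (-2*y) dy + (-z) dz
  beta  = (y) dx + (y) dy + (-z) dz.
alpha ∧ beta = (y*(-3*x + 2*y)) dx ∧ dy + (z*(3*x + y)) dx ∧ dz + (3*y*z) dy ∧ dz

Distribute the wedge, using dx_i ∧ dx_j = -dx_j ∧ dx_i and dx_i ∧ dx_i = 0. For each pair (i, j) with i < j, the coefficient of dx_i ∧ dx_j in alpha ∧ beta is (alpha_i * beta_j - alpha_j * beta_i). Collecting: alpha ∧ beta = (y*(-3*x + 2*y)) dx ∧ dy + (z*(3*x + y)) dx ∧ dz + (3*y*z) dy ∧ dz.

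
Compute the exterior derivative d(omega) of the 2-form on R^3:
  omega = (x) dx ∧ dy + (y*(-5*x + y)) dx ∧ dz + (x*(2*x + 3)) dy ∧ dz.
d(omega) = (9*x - 2*y + 3) dx ∧ dy ∧ dz

For a 2-form omega = sum_{i<j} g_{ij} dx_i ∧ dx_j, the exterior derivative is
  d(omega) = sum_{i<j} d(g_{ij}) ∧ dx_i ∧ dx_j = sum_{i<j, k} (∂g_{ij}/∂x_k) dx_k ∧ dx_i ∧ dx_j.
Expand each term, using dx_k ∧ dx_i ∧ dx_j = sgn(permutation) dx_{(a)} ∧ dx_{(b)} ∧ dx_{(c)} with (a < b < c) sorted:
  d(y*(-5*x + y)) includes (∂/∂y)(y*(-5*x + y)) dy = (-5*x + 2*y) dy, which multiplied by dx ∧ dz gives (5*x - 2*y) dx ∧ dy ∧ dz
  d(x*(2*x + 3)) includes (∂/∂x)(x*(2*x + 3)) dx = (4*x + 3) dx, which multiplied by dy ∧ dz gives (4*x + 3) dx ∧ dy ∧ dz
Collecting like 3-forms: d(omega) = (9*x - 2*y + 3) dx ∧ dy ∧ dz.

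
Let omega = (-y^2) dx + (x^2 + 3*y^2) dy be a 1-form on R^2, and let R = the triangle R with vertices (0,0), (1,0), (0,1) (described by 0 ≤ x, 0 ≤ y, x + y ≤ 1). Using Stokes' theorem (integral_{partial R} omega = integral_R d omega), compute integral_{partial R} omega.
integral_(partial R) omega = 2/3

Stokes: integral_partial_R omega = integral_R d omega with d omega = (∂Q/∂x - ∂P/∂y) dx ∧ dy.
  ∂Q/∂x = 2*x
  ∂P/∂y = -2*y
  integrand = ∂Q/∂x - ∂P/∂y = 2*x + 2*y.
Integrating over R: integral_0^1 integral_0^{1-x} (2*x + 2*y) dy dx = 2/3.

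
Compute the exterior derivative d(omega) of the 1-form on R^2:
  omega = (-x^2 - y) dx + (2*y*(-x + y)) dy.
d(omega) = (1 - 2*y) dx ∧ dy

For a 1-form omega = sum_i f_i dx_i, the exterior derivative is
  d(omega) = sum_{i < j} (∂f_j/∂x_i - ∂f_i/∂x_j) dx_i ∧ dx_j.
  coefficient of dx ∧ dy: ∂f_2/∂x - ∂f_1/∂y = ∂(2*y*(-x + y))/∂x - ∂(-x^2 - y)/∂y = 1 - 2*y
Assembling: d(omega) = (1 - 2*y) dx ∧ dy.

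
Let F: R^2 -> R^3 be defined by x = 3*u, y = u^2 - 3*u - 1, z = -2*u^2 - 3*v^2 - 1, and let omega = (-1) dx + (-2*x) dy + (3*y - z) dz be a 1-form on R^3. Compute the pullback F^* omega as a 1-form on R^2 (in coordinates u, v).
F^* omega = (-20*u^3 + 24*u^2 - 12*u*v^2 + 26*u - 3) du + (6*v*(-5*u^2 + 9*u - 3*v^2 + 2)) dv

Using F^*(f dg) = (f ∘ F) d(g ∘ F), substitute each coordinate x_i by F_i(u, v) in f_i, and replace dx_i by d F_i = (∂F_i/∂u) du + (∂F_i/∂v) dv.
  For the x component: f_1(F) = -1; d F_1 = (3) du + (0) dv
  For the y component: f_2(F) = -6*u; d F_2 = (2*u - 3) du + (0) dv
  For the z component: f_3(F) = 5*u^2 - 9*u + 3*v^2 - 2; d F_3 = (-4*u) du + (-6*v) dv
Combining and collecting du, dv coefficients:
  coeff of du: -20*u^3 + 24*u^2 - 12*u*v^2 + 26*u - 3
  coeff of dv: 6*v*(-5*u^2 + 9*u - 3*v^2 + 2)
F^* omega = (-20*u^3 + 24*u^2 - 12*u*v^2 + 26*u - 3) du + (6*v*(-5*u^2 + 9*u - 3*v^2 + 2)) dv.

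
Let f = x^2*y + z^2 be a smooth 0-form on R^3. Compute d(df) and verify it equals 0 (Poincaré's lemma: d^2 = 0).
d(df) = 0

Step 1: df = sum_i (∂f/∂x_i) dx_i = (2*x*y) dx + (x^2) dy + (2*z) dz.
Step 2: Apply d again. Using the 1-form formula, the coefficient of dx ∧ dy in d(df) is ∂^2 f/∂x ∂y - ∂^2 f/∂y ∂x = (2*x) - (2*x) = 0 (equality of mixed partials for smooth f).
Similarly for dx ∧ dz and dy ∧ dz — all coefficients vanish. So d(df) = 0.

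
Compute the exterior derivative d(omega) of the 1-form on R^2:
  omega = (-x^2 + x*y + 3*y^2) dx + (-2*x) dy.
d(omega) = (-x - 6*y - 2) dx ∧ dy

For a 1-form omega = sum_i f_i dx_i, the exterior derivative is
  d(omega) = sum_{i < j} (∂f_j/∂x_i - ∂f_i/∂x_j) dx_i ∧ dx_j.
  coefficient of dx ∧ dy: ∂f_2/∂x - ∂f_1/∂y = ∂(-2*x)/∂x - ∂(-x^2 + x*y + 3*y^2)/∂y = -x - 6*y - 2
Assembling: d(omega) = (-x - 6*y - 2) dx ∧ dy.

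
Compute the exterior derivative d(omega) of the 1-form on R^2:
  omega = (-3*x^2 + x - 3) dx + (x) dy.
d(omega) = (1) dx ∧ dy

For a 1-form omega = sum_i f_i dx_i, the exterior derivative is
  d(omega) = sum_{i < j} (∂f_j/∂x_i - ∂f_i/∂x_j) dx_i ∧ dx_j.
  coefficient of dx ∧ dy: ∂f_2/∂x - ∂f_1/∂y = ∂(x)/∂x - ∂(-3*x^2 + x - 3)/∂y = 1
Assembling: d(omega) = (1) dx ∧ dy.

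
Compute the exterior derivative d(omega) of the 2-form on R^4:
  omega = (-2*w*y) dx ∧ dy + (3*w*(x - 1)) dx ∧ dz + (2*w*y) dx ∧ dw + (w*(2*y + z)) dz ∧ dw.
d(omega) = (-2*w - 2*y) dx ∧ dy ∧ dw + (3*x - 3) dx ∧ dz ∧ dw + (2*w) dy ∧ dz ∧ dw

For a 2-form omega = sum_{i<j} g_{ij} dx_i ∧ dx_j, the exterior derivative is
  d(omega) = sum_{i<j} d(g_{ij}) ∧ dx_i ∧ dx_j = sum_{i<j, k} (∂g_{ij}/∂x_k) dx_k ∧ dx_i ∧ dx_j.
Expand each term, using dx_k ∧ dx_i ∧ dx_j = sgn(permutation) dx_{(a)} ∧ dx_{(b)} ∧ dx_{(c)} with (a < b < c) sorted:
  d(-2*w*y) includes (∂/∂w)(-2*w*y) dw = (-2*y) dw, which multiplied by dx ∧ dy gives (-2*y) dx ∧ dy ∧ dw
  d(3*w*(x - 1)) includes (∂/∂w)(3*w*(x - 1)) dw = (3*x - 3) dw, which multiplied by dx ∧ dz gives (3*x - 3) dx ∧ dz ∧ dw
  d(2*w*y) includes (∂/∂y)(2*w*y) dy = (2*w) dy, which multiplied by dx ∧ dw gives (-2*w) dx ∧ dy ∧ dw
  d(w*(2*y + z)) includes (∂/∂y)(w*(2*y + z)) dy = (2*w) dy, which multiplied by dz ∧ dw gives (2*w) dy ∧ dz ∧ dw
Collecting like 3-forms: d(omega) = (-2*w - 2*y) dx ∧ dy ∧ dw + (3*x - 3) dx ∧ dz ∧ dw + (2*w) dy ∧ dz ∧ dw.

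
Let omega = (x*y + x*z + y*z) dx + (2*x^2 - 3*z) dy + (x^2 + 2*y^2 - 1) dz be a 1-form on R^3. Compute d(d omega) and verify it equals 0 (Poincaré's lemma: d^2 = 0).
d(d omega) = 0

Step 1: d omega = sum_{i<j} (∂f_j/∂x_i - ∂f_i/∂x_j) dx_i ∧ dx_j:
  coeff of dx ∧ dy: 3*x - z
  coeff of dx ∧ dz: x - y
  coeff of dy ∧ dz: 4*y + 3
Step 2: Apply d again to each 2-form coefficient. The only possible 3-form in R^3 is dx ∧ dy ∧ dz, with coefficient
  ∂(coeff of dy∧dz)/∂x - ∂(coeff of dx∧dz)/∂y + ∂(coeff of dx∧dy)/∂z
  = ∂/∂x (4*y + 3) - ∂/∂y (x - y) + ∂/∂z (3*x - z).
Each of these terms simplifies to sums of mixed partials that cancel in pairs. The result is 0 (by equality of mixed partials for smooth functions — Schwarz / Clairaut).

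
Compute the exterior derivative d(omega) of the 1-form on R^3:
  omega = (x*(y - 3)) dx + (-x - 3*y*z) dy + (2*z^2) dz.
d(omega) = (-x - 1) dx ∧ dy + (3*y) dy ∧ dz

For a 1-form omega = sum_i f_i dx_i, the exterior derivative is
  d(omega) = sum_{i < j} (∂f_j/∂x_i - ∂f_i/∂x_j) dx_i ∧ dx_j.
  coefficient of dx ∧ dy: ∂f_2/∂x - ∂f_1/∂y = ∂(-x - 3*y*z)/∂x - ∂(x*(y - 3))/∂y = -x - 1
  coefficient of dy ∧ dz: ∂f_3/∂y - ∂f_2/∂z = ∂(2*z^2)/∂y - ∂(-x - 3*y*z)/∂z = 3*y
Assembling: d(omega) = (-x - 1) dx ∧ dy + (3*y) dy ∧ dz.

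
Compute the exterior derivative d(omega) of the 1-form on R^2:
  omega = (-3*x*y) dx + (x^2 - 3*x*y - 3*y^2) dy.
d(omega) = (5*x - 3*y) dx ∧ dy

For a 1-form omega = sum_i f_i dx_i, the exterior derivative is
  d(omega) = sum_{i < j} (∂f_j/∂x_i - ∂f_i/∂x_j) dx_i ∧ dx_j.
  coefficient of dx ∧ dy: ∂f_2/∂x - ∂f_1/∂y = ∂(x^2 - 3*x*y - 3*y^2)/∂x - ∂(-3*x*y)/∂y = 5*x - 3*y
Assembling: d(omega) = (5*x - 3*y) dx ∧ dy.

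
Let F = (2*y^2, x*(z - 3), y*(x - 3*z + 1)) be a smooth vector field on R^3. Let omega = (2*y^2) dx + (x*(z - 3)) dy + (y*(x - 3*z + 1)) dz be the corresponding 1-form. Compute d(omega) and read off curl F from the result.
d(omega) = (1 - 3*z) dy ∧ dz + (-y) dz ∧ dx + (-4*y + z - 3) dx ∧ dy; curl F = (1 - 3*z, -y, -4*y + z - 3)

d omega = sum_{i<j} (∂f_j/∂x_i - ∂f_i/∂x_j) dx_i ∧ dx_j. Under the identification (dy ∧ dz, dz ∧ dx, dx ∧ dy) ↔ (e_x, e_y, e_z), the coefficients are exactly the components of curl F. Compute:
  ∂R/∂y - ∂Q/∂z = (x - 3*z + 1) - (x) = 1 - 3*z
  ∂P/∂z - ∂R/∂x = (0) - (y) = -y
  ∂Q/∂x - ∂P/∂y = (z - 3) - (4*y) = -4*y + z - 3.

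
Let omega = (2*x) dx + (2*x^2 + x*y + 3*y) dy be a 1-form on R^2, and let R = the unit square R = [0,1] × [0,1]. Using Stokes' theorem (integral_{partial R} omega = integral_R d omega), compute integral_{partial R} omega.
integral_(partial R) omega = 5/2

Stokes: integral_partial_R omega = integral_R d omega with d omega = (∂Q/∂x - ∂P/∂y) dx ∧ dy.
  ∂Q/∂x = 4*x + y
  ∂P/∂y = 0
  integrand = ∂Q/∂x - ∂P/∂y = 4*x + y.
Integrating over R: integral_0^1 integral_0^1 (4*x + y) dx dy = 5/2.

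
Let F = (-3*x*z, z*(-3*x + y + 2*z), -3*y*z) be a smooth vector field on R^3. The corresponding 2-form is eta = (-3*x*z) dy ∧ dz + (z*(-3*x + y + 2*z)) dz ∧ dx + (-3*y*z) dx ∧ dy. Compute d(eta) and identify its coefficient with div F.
d(eta) = (-3*y - 2*z) dx ∧ dy ∧ dz; div F = -3*y - 2*z

For a 2-form in R^3 of the form above, applying d gives a 3-form with coefficient ∂P/∂x + ∂Q/∂y + ∂R/∂z:
  ∂P/∂x = -3*z
  ∂Q/∂y = z
  ∂R/∂z = -3*y
Sum = -3*y - 2*z, which is exactly div F.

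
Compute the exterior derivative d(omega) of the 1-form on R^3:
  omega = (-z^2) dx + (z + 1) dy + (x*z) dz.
d(omega) = (3*z) dx ∧ dz + (-1) dy ∧ dz

For a 1-form omega = sum_i f_i dx_i, the exterior derivative is
  d(omega) = sum_{i < j} (∂f_j/∂x_i - ∂f_i/∂x_j) dx_i ∧ dx_j.
  coefficient of dx ∧ dz: ∂f_3/∂x - ∂f_1/∂z = ∂(x*z)/∂x - ∂(-z^2)/∂z = 3*z
  coefficient of dy ∧ dz: ∂f_3/∂y - ∂f_2/∂z = ∂(x*z)/∂y - ∂(z + 1)/∂z = -1
Assembling: d(omega) = (3*z) dx ∧ dz + (-1) dy ∧ dz.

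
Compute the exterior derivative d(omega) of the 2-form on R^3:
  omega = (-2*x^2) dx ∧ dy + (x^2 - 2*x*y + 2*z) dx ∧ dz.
d(omega) = (2*x) dx ∧ dy ∧ dz

For a 2-form omega = sum_{i<j} g_{ij} dx_i ∧ dx_j, the exterior derivative is
  d(omega) = sum_{i<j} d(g_{ij}) ∧ dx_i ∧ dx_j = sum_{i<j, k} (∂g_{ij}/∂x_k) dx_k ∧ dx_i ∧ dx_j.
Expand each term, using dx_k ∧ dx_i ∧ dx_j = sgn(permutation) dx_{(a)} ∧ dx_{(b)} ∧ dx_{(c)} with (a < b < c) sorted:
  d(x^2 - 2*x*y + 2*z) includes (∂/∂y)(x^2 - 2*x*y + 2*z) dy = (-2*x) dy, which multiplied by dx ∧ dz gives (2*x) dx ∧ dy ∧ dz
Collecting like 3-forms: d(omega) = (2*x) dx ∧ dy ∧ dz.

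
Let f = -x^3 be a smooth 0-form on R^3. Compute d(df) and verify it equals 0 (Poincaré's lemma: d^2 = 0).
d(df) = 0

Step 1: df = sum_i (∂f/∂x_i) dx_i = (-3*x^2) dx + (0) dy + (0) dz.
Step 2: Apply d again. Using the 1-form formula, the coefficient of dx ∧ dy in d(df) is ∂^2 f/∂x ∂y - ∂^2 f/∂y ∂x = (0) - (0) = 0 (equality of mixed partials for smooth f).
Similarly for dx ∧ dz and dy ∧ dz — all coefficients vanish. So d(df) = 0.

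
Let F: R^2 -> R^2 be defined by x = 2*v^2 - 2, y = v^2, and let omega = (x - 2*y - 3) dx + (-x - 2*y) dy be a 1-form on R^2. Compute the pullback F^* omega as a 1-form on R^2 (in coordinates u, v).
F^* omega = (8*v*(-v^2 - 2)) dv

Using F^*(f dg) = (f ∘ F) d(g ∘ F), substitute each coordinate x_i by F_i(u, v) in f_i, and replace dx_i by d F_i = (∂F_i/∂u) du + (∂F_i/∂v) dv.
  For the x component: f_1(F) = -5; d F_1 = (0) du + (4*v) dv
  For the y component: f_2(F) = 2 - 4*v^2; d F_2 = (0) du + (2*v) dv
Combining and collecting du, dv coefficients:
  coeff of du: 0
  coeff of dv: 8*v*(-v^2 - 2)
F^* omega = (8*v*(-v^2 - 2)) dv.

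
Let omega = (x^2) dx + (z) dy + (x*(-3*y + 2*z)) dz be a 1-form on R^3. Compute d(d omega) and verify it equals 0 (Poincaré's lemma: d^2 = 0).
d(d omega) = 0

Step 1: d omega = sum_{i<j} (∂f_j/∂x_i - ∂f_i/∂x_j) dx_i ∧ dx_j:
  coeff of dx ∧ dy: 0
  coeff of dx ∧ dz: -3*y + 2*z
  coeff of dy ∧ dz: -3*x - 1
Step 2: Apply d again to each 2-form coefficient. The only possible 3-form in R^3 is dx ∧ dy ∧ dz, with coefficient
  ∂(coeff of dy∧dz)/∂x - ∂(coeff of dx∧dz)/∂y + ∂(coeff of dx∧dy)/∂z
  = ∂/∂x (-3*x - 1) - ∂/∂y (-3*y + 2*z) + ∂/∂z (0).
Each of these terms simplifies to sums of mixed partials that cancel in pairs. The result is 0 (by equality of mixed partials for smooth functions — Schwarz / Clairaut).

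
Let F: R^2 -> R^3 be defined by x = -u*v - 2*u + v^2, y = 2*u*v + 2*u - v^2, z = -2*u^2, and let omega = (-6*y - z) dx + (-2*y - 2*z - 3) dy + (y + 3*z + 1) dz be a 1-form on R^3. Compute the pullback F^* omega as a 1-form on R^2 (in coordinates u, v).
F^* omega = (24*u^3 - 2*u^2*v - 4*u^2 + 8*u*v^2 + 20*u*v + 12*u - 2*v^3 - 8*v^2 - 6*v - 6) du + (6*u^3 + 4*u^2 - 18*u*v^2 - 16*u*v - 6*u + 8*v^3 + 6*v) dv

Using F^*(f dg) = (f ∘ F) d(g ∘ F), substitute each coordinate x_i by F_i(u, v) in f_i, and replace dx_i by d F_i = (∂F_i/∂u) du + (∂F_i/∂v) dv.
  For the x component: f_1(F) = 2*u^2 - 12*u*v - 12*u + 6*v^2; d F_1 = (-v - 2) du + (-u + 2*v) dv
  For the y component: f_2(F) = 4*u^2 - 4*u*v - 4*u + 2*v^2 - 3; d F_2 = (2*v + 2) du + (2*u - 2*v) dv
  For the z component: f_3(F) = -6*u^2 + 2*u*v + 2*u - v^2 + 1; d F_3 = (-4*u) du + (0) dv
Combining and collecting du, dv coefficients:
  coeff of du: 24*u^3 - 2*u^2*v - 4*u^2 + 8*u*v^2 + 20*u*v + 12*u - 2*v^3 - 8*v^2 - 6*v - 6
  coeff of dv: 6*u^3 + 4*u^2 - 18*u*v^2 - 16*u*v - 6*u + 8*v^3 + 6*v
F^* omega = (24*u^3 - 2*u^2*v - 4*u^2 + 8*u*v^2 + 20*u*v + 12*u - 2*v^3 - 8*v^2 - 6*v - 6) du + (6*u^3 + 4*u^2 - 18*u*v^2 - 16*u*v - 6*u + 8*v^3 + 6*v) dv.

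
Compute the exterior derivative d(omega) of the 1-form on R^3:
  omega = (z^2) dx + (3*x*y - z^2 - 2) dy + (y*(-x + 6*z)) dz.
d(omega) = (3*y) dx ∧ dy + (-y - 2*z) dx ∧ dz + (-x + 8*z) dy ∧ dz

For a 1-form omega = sum_i f_i dx_i, the exterior derivative is
  d(omega) = sum_{i < j} (∂f_j/∂x_i - ∂f_i/∂x_j) dx_i ∧ dx_j.
  coefficient of dx ∧ dy: ∂f_2/∂x - ∂f_1/∂y = ∂(3*x*y - z^2 - 2)/∂x - ∂(z^2)/∂y = 3*y
  coefficient of dx ∧ dz: ∂f_3/∂x - ∂f_1/∂z = ∂(y*(-x + 6*z))/∂x - ∂(z^2)/∂z = -y - 2*z
  coefficient of dy ∧ dz: ∂f_3/∂y - ∂f_2/∂z = ∂(y*(-x + 6*z))/∂y - ∂(3*x*y - z^2 - 2)/∂z = -x + 8*z
Assembling: d(omega) = (3*y) dx ∧ dy + (-y - 2*z) dx ∧ dz + (-x + 8*z) dy ∧ dz.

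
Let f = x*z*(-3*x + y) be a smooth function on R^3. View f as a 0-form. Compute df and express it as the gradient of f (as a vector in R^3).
df = (z*(-6*x + y)) dx + (x*z) dy + (x*(-3*x + y)) dz; grad f = (z*(-6*x + y), x*z, x*(-3*x + y))

For a 0-form f, d f = (∂f/∂x) dx + (∂f/∂y) dy + (∂f/∂z) dz. The components of the vector representation are exactly the entries of grad f in Cartesian coordinates:
  ∂f/∂x = z*(-6*x + y)
  ∂f/∂y = x*z
  ∂f/∂z = x*(-3*x + y).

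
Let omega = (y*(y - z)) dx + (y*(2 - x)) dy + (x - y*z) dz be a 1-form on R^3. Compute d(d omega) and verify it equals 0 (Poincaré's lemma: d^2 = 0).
d(d omega) = 0

Step 1: d omega = sum_{i<j} (∂f_j/∂x_i - ∂f_i/∂x_j) dx_i ∧ dx_j:
  coeff of dx ∧ dy: -3*y + z
  coeff of dx ∧ dz: y + 1
  coeff of dy ∧ dz: -z
Step 2: Apply d again to each 2-form coefficient. The only possible 3-form in R^3 is dx ∧ dy ∧ dz, with coefficient
  ∂(coeff of dy∧dz)/∂x - ∂(coeff of dx∧dz)/∂y + ∂(coeff of dx∧dy)/∂z
  = ∂/∂x (-z) - ∂/∂y (y + 1) + ∂/∂z (-3*y + z).
Each of these terms simplifies to sums of mixed partials that cancel in pairs. The result is 0 (by equality of mixed partials for smooth functions — Schwarz / Clairaut).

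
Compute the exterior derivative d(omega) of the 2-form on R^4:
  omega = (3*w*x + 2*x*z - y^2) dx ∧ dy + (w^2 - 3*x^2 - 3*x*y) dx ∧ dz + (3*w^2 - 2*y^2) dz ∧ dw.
d(omega) = (5*x) dx ∧ dy ∧ dz + (3*x) dx ∧ dy ∧ dw + (2*w) dx ∧ dz ∧ dw + (-4*y) dy ∧ dz ∧ dw

For a 2-form omega = sum_{i<j} g_{ij} dx_i ∧ dx_j, the exterior derivative is
  d(omega) = sum_{i<j} d(g_{ij}) ∧ dx_i ∧ dx_j = sum_{i<j, k} (∂g_{ij}/∂x_k) dx_k ∧ dx_i ∧ dx_j.
Expand each term, using dx_k ∧ dx_i ∧ dx_j = sgn(permutation) dx_{(a)} ∧ dx_{(b)} ∧ dx_{(c)} with (a < b < c) sorted:
  d(3*w*x + 2*x*z - y^2) includes (∂/∂z)(3*w*x + 2*x*z - y^2) dz = (2*x) dz, which multiplied by dx ∧ dy gives (2*x) dx ∧ dy ∧ dz
  d(3*w*x + 2*x*z - y^2) includes (∂/∂w)(3*w*x + 2*x*z - y^2) dw = (3*x) dw, which multiplied by dx ∧ dy gives (3*x) dx ∧ dy ∧ dw
  d(w^2 - 3*x^2 - 3*x*y) includes (∂/∂y)(w^2 - 3*x^2 - 3*x*y) dy = (-3*x) dy, which multiplied by dx ∧ dz gives (3*x) dx ∧ dy ∧ dz
  d(w^2 - 3*x^2 - 3*x*y) includes (∂/∂w)(w^2 - 3*x^2 - 3*x*y) dw = (2*w) dw, which multiplied by dx ∧ dz gives (2*w) dx ∧ dz ∧ dw
  d(3*w^2 - 2*y^2) includes (∂/∂y)(3*w^2 - 2*y^2) dy = (-4*y) dy, which multiplied by dz ∧ dw gives (-4*y) dy ∧ dz ∧ dw
Collecting like 3-forms: d(omega) = (5*x) dx ∧ dy ∧ dz + (3*x) dx ∧ dy ∧ dw + (2*w) dx ∧ dz ∧ dw + (-4*y) dy ∧ dz ∧ dw.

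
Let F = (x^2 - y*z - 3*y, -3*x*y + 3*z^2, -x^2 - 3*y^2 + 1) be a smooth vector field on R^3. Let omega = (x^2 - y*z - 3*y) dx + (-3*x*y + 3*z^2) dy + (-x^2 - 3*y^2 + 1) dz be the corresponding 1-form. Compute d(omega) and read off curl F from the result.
d(omega) = (-6*y - 6*z) dy ∧ dz + (2*x - y) dz ∧ dx + (-3*y + z + 3) dx ∧ dy; curl F = (-6*y - 6*z, 2*x - y, -3*y + z + 3)

d omega = sum_{i<j} (∂f_j/∂x_i - ∂f_i/∂x_j) dx_i ∧ dx_j. Under the identification (dy ∧ dz, dz ∧ dx, dx ∧ dy) ↔ (e_x, e_y, e_z), the coefficients are exactly the components of curl F. Compute:
  ∂R/∂y - ∂Q/∂z = (-6*y) - (6*z) = -6*y - 6*z
  ∂P/∂z - ∂R/∂x = (-y) - (-2*x) = 2*x - y
  ∂Q/∂x - ∂P/∂y = (-3*y) - (-z - 3) = -3*y + z + 3.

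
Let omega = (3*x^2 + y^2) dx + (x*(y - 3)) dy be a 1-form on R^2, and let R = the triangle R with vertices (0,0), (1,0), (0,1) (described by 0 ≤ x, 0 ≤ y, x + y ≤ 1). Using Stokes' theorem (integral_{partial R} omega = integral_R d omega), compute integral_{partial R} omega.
integral_(partial R) omega = -5/3

Stokes: integral_partial_R omega = integral_R d omega with d omega = (∂Q/∂x - ∂P/∂y) dx ∧ dy.
  ∂Q/∂x = y - 3
  ∂P/∂y = 2*y
  integrand = ∂Q/∂x - ∂P/∂y = -y - 3.
Integrating over R: integral_0^1 integral_0^{1-x} (-y - 3) dy dx = -5/3.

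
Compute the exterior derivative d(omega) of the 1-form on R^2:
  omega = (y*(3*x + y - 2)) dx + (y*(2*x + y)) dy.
d(omega) = (2 - 3*x) dx ∧ dy

For a 1-form omega = sum_i f_i dx_i, the exterior derivative is
  d(omega) = sum_{i < j} (∂f_j/∂x_i - ∂f_i/∂x_j) dx_i ∧ dx_j.
  coefficient of dx ∧ dy: ∂f_2/∂x - ∂f_1/∂y = ∂(y*(2*x + y))/∂x - ∂(y*(3*x + y - 2))/∂y = 2 - 3*x
Assembling: d(omega) = (2 - 3*x) dx ∧ dy.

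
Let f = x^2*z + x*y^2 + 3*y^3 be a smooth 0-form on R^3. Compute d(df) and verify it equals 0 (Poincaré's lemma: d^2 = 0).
d(df) = 0

Step 1: df = sum_i (∂f/∂x_i) dx_i = (2*x*z + y^2) dx + (y*(2*x + 9*y)) dy + (x^2) dz.
Step 2: Apply d again. Using the 1-form formula, the coefficient of dx ∧ dy in d(df) is ∂^2 f/∂x ∂y - ∂^2 f/∂y ∂x = (2*y) - (2*y) = 0 (equality of mixed partials for smooth f).
Similarly for dx ∧ dz and dy ∧ dz — all coefficients vanish. So d(df) = 0.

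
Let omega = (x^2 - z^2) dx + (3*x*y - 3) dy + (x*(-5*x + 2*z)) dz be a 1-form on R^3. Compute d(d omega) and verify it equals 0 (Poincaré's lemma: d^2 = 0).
d(d omega) = 0

Step 1: d omega = sum_{i<j} (∂f_j/∂x_i - ∂f_i/∂x_j) dx_i ∧ dx_j:
  coeff of dx ∧ dy: 3*y
  coeff of dx ∧ dz: -10*x + 4*z
  coeff of dy ∧ dz: 0
Step 2: Apply d again to each 2-form coefficient. The only possible 3-form in R^3 is dx ∧ dy ∧ dz, with coefficient
  ∂(coeff of dy∧dz)/∂x - ∂(coeff of dx∧dz)/∂y + ∂(coeff of dx∧dy)/∂z
  = ∂/∂x (0) - ∂/∂y (-10*x + 4*z) + ∂/∂z (3*y).
Each of these terms simplifies to sums of mixed partials that cancel in pairs. The result is 0 (by equality of mixed partials for smooth functions — Schwarz / Clairaut).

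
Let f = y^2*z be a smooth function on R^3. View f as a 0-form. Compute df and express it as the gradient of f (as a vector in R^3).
df = (0) dx + (2*y*z) dy + (y^2) dz; grad f = (0, 2*y*z, y^2)

For a 0-form f, d f = (∂f/∂x) dx + (∂f/∂y) dy + (∂f/∂z) dz. The components of the vector representation are exactly the entries of grad f in Cartesian coordinates:
  ∂f/∂x = 0
  ∂f/∂y = 2*y*z
  ∂f/∂z = y^2.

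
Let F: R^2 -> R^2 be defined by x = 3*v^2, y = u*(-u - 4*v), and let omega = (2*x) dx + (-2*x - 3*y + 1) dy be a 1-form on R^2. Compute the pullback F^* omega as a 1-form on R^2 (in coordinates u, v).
F^* omega = (-6*u^3 - 36*u^2*v - 36*u*v^2 - 2*u + 24*v^3 - 4*v) du + (-12*u^3 - 48*u^2*v + 24*u*v^2 - 4*u + 36*v^3) dv

Using F^*(f dg) = (f ∘ F) d(g ∘ F), substitute each coordinate x_i by F_i(u, v) in f_i, and replace dx_i by d F_i = (∂F_i/∂u) du + (∂F_i/∂v) dv.
  For the x component: f_1(F) = 6*v^2; d F_1 = (0) du + (6*v) dv
  For the y component: f_2(F) = 3*u^2 + 12*u*v - 6*v^2 + 1; d F_2 = (-2*u - 4*v) du + (-4*u) dv
Combining and collecting du, dv coefficients:
  coeff of du: -6*u^3 - 36*u^2*v - 36*u*v^2 - 2*u + 24*v^3 - 4*v
  coeff of dv: -12*u^3 - 48*u^2*v + 24*u*v^2 - 4*u + 36*v^3
F^* omega = (-6*u^3 - 36*u^2*v - 36*u*v^2 - 2*u + 24*v^3 - 4*v) du + (-12*u^3 - 48*u^2*v + 24*u*v^2 - 4*u + 36*v^3) dv.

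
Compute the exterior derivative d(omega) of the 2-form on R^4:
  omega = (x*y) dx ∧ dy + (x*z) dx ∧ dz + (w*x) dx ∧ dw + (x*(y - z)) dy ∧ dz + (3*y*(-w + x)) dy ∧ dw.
d(omega) = (y - z) dx ∧ dy ∧ dz + (3*y) dx ∧ dy ∧ dw

For a 2-form omega = sum_{i<j} g_{ij} dx_i ∧ dx_j, the exterior derivative is
  d(omega) = sum_{i<j} d(g_{ij}) ∧ dx_i ∧ dx_j = sum_{i<j, k} (∂g_{ij}/∂x_k) dx_k ∧ dx_i ∧ dx_j.
Expand each term, using dx_k ∧ dx_i ∧ dx_j = sgn(permutation) dx_{(a)} ∧ dx_{(b)} ∧ dx_{(c)} with (a < b < c) sorted:
  d(x*(y - z)) includes (∂/∂x)(x*(y - z)) dx = (y - z) dx, which multiplied by dy ∧ dz gives (y - z) dx ∧ dy ∧ dz
  d(3*y*(-w + x)) includes (∂/∂x)(3*y*(-w + x)) dx = (3*y) dx, which multiplied by dy ∧ dw gives (3*y) dx ∧ dy ∧ dw
Collecting like 3-forms: d(omega) = (y - z) dx ∧ dy ∧ dz + (3*y) dx ∧ dy ∧ dw.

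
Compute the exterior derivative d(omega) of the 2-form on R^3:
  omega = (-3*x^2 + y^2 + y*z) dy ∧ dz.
d(omega) = (-6*x) dx ∧ dy ∧ dz

For a 2-form omega = sum_{i<j} g_{ij} dx_i ∧ dx_j, the exterior derivative is
  d(omega) = sum_{i<j} d(g_{ij}) ∧ dx_i ∧ dx_j = sum_{i<j, k} (∂g_{ij}/∂x_k) dx_k ∧ dx_i ∧ dx_j.
Expand each term, using dx_k ∧ dx_i ∧ dx_j = sgn(permutation) dx_{(a)} ∧ dx_{(b)} ∧ dx_{(c)} with (a < b < c) sorted:
  d(-3*x^2 + y^2 + y*z) includes (∂/∂x)(-3*x^2 + y^2 + y*z) dx = (-6*x) dx, which multiplied by dy ∧ dz gives (-6*x) dx ∧ dy ∧ dz
Collecting like 3-forms: d(omega) = (-6*x) dx ∧ dy ∧ dz.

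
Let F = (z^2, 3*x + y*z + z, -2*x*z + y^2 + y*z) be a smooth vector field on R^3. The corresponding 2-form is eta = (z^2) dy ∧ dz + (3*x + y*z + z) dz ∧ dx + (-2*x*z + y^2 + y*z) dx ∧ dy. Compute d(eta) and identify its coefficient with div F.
d(eta) = (-2*x + y + z) dx ∧ dy ∧ dz; div F = -2*x + y + z

For a 2-form in R^3 of the form above, applying d gives a 3-form with coefficient ∂P/∂x + ∂Q/∂y + ∂R/∂z:
  ∂P/∂x = 0
  ∂Q/∂y = z
  ∂R/∂z = -2*x + y
Sum = -2*x + y + z, which is exactly div F.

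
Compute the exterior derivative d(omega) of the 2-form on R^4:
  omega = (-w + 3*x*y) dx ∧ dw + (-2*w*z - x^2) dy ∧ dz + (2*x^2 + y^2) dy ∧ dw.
d(omega) = (x) dx ∧ dy ∧ dw + (-2*x) dx ∧ dy ∧ dz + (-2*z) dy ∧ dz ∧ dw

For a 2-form omega = sum_{i<j} g_{ij} dx_i ∧ dx_j, the exterior derivative is
  d(omega) = sum_{i<j} d(g_{ij}) ∧ dx_i ∧ dx_j = sum_{i<j, k} (∂g_{ij}/∂x_k) dx_k ∧ dx_i ∧ dx_j.
Expand each term, using dx_k ∧ dx_i ∧ dx_j = sgn(permutation) dx_{(a)} ∧ dx_{(b)} ∧ dx_{(c)} with (a < b < c) sorted:
  d(-w + 3*x*y) includes (∂/∂y)(-w + 3*x*y) dy = (3*x) dy, which multiplied by dx ∧ dw gives (-3*x) dx ∧ dy ∧ dw
  d(-2*w*z - x^2) includes (∂/∂x)(-2*w*z - x^2) dx = (-2*x) dx, which multiplied by dy ∧ dz gives (-2*x) dx ∧ dy ∧ dz
  d(-2*w*z - x^2) includes (∂/∂w)(-2*w*z - x^2) dw = (-2*z) dw, which multiplied by dy ∧ dz gives (-2*z) dy ∧ dz ∧ dw
  d(2*x^2 + y^2) includes (∂/∂x)(2*x^2 + y^2) dx = (4*x) dx, which multiplied by dy ∧ dw gives (4*x) dx ∧ dy ∧ dw
Collecting like 3-forms: d(omega) = (x) dx ∧ dy ∧ dw + (-2*x) dx ∧ dy ∧ dz + (-2*z) dy ∧ dz ∧ dw.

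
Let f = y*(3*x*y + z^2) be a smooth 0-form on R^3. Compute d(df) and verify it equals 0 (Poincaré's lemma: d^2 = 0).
d(df) = 0

Step 1: df = sum_i (∂f/∂x_i) dx_i = (3*y^2) dx + (6*x*y + z^2) dy + (2*y*z) dz.
Step 2: Apply d again. Using the 1-form formula, the coefficient of dx ∧ dy in d(df) is ∂^2 f/∂x ∂y - ∂^2 f/∂y ∂x = (6*y) - (6*y) = 0 (equality of mixed partials for smooth f).
Similarly for dx ∧ dz and dy ∧ dz — all coefficients vanish. So d(df) = 0.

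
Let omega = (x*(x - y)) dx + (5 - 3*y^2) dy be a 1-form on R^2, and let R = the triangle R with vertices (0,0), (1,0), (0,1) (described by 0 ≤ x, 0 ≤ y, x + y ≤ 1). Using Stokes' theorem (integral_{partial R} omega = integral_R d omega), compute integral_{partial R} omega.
integral_(partial R) omega = 1/6

Stokes: integral_partial_R omega = integral_R d omega with d omega = (∂Q/∂x - ∂P/∂y) dx ∧ dy.
  ∂Q/∂x = 0
  ∂P/∂y = -x
  integrand = ∂Q/∂x - ∂P/∂y = x.
Integrating over R: integral_0^1 integral_0^{1-x} (x) dy dx = 1/6.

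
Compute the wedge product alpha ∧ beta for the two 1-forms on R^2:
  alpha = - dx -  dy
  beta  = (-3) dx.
alpha ∧ beta = (-3) dx ∧ dy

Distribute the wedge, using dx_i ∧ dx_j = -dx_j ∧ dx_i and dx_i ∧ dx_i = 0. For each pair (i, j) with i < j, the coefficient of dx_i ∧ dx_j in alpha ∧ beta is (alpha_i * beta_j - alpha_j * beta_i). Collecting: alpha ∧ beta = (-3) dx ∧ dy.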